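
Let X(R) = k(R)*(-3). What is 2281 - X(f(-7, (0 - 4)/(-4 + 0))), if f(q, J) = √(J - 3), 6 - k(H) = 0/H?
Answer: 2299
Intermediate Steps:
k(H) = 6 (k(H) = 6 - 0/H = 6 - 1*0 = 6 + 0 = 6)
f(q, J) = √(-3 + J)
X(R) = -18 (X(R) = 6*(-3) = -18)
2281 - X(f(-7, (0 - 4)/(-4 + 0))) = 2281 - 1*(-18) = 2281 + 18 = 2299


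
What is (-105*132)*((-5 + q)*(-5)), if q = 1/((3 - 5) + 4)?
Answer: -311850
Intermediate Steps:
q = 1/2 (q = 1/(-2 + 4) = 1/2 ≈ 0.50000)
(-105*132)*((-5 + q)*(-5)) = (-105*132)*((-5 + 1/2)*(-5)) = -(-62370)*(-5) = -13860*45/2 = -311850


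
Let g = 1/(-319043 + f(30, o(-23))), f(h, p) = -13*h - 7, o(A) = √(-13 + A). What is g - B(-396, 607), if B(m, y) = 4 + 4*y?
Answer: -776878081/319440 ≈ -2432.0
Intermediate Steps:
f(h, p) = -7 - 13*h
g = -1/319440 (g = 1/(-319043 + (-7 - 13*30)) = 1/(-319043 + (-7 - 390)) = 1/(-319043 - 397) = 1/(-319440) = -1/319440 ≈ -3.1305e-6)
g - B(-396, 607) = -1/319440 - (4 + 4*607) = -1/319440 - (4 + 2428) = -1/319440 - 1*2432 = -1/319440 - 2432 = -776878081/319440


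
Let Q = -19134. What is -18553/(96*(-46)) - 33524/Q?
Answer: 83839181/14082624 ≈ 5.9534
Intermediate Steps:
-18553/(96*(-46)) - 33524/Q = -18553/(96*(-46)) - 33524/(-19134) = -18553/(-4416) - 33524*(-1/19134) = -18553*(-1/4416) + 16762/9567 = 18553/4416 + 16762/9567 = 83839181/14082624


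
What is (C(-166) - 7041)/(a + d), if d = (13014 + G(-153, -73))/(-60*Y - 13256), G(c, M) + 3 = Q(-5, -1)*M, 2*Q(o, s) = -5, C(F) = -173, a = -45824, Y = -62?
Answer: 137585408/873981715 ≈ 0.15742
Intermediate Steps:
Q(o, s) = -5/2 (Q(o, s) = (1/2)*(-5) = -5/2)
G(c, M) = -3 - 5*M/2
d = -26387/19072 (d = (13014 + (-3 - 5/2*(-73)))/(-60*(-62) - 13256) = (13014 + (-3 + 365/2))/(3720 - 13256) = (13014 + 359/2)/(-9536) = (26387/2)*(-1/9536) = -26387/19072 ≈ -1.3835)
(C(-166) - 7041)/(a + d) = (-173 - 7041)/(-45824 - 26387/19072) = -7214/(-873981715/19072) = -7214*(-19072/873981715) = 137585408/873981715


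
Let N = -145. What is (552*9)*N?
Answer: -720360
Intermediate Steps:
(552*9)*N = (552*9)*(-145) = 4968*(-145) = -720360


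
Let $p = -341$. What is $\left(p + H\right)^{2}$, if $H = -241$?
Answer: $338724$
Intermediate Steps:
$\left(p + H\right)^{2} = \left(-341 - 241\right)^{2} = \left(-582\right)^{2} = 338724$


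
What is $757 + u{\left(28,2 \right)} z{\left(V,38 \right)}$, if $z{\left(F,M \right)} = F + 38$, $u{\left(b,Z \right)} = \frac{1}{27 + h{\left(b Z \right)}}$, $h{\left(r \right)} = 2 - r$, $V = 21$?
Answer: $\frac{20380}{27} \approx 754.81$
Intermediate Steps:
$u{\left(b,Z \right)} = \frac{1}{29 - Z b}$ ($u{\left(b,Z \right)} = \frac{1}{27 - \left(-2 + b Z\right)} = \frac{1}{27 - \left(-2 + Z b\right)} = \frac{1}{29 - Z b}$)
$z{\left(F,M \right)} = 38 + F$
$757 + u{\left(28,2 \right)} z{\left(V,38 \right)} = 757 + - \frac{1}{-29 + 2 \cdot 28} \left(38 + 21\right) = 757 + - \frac{1}{-29 + 56} \cdot 59 = 757 + - \frac{1}{27} \cdot 59 = 757 + \left(-1\right) \frac{1}{27} \cdot 59 = 757 - \frac{59}{27} = \frac{20380}{27}$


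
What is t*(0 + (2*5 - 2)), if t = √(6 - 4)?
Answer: 8*√2 ≈ 11.314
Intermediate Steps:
t = √2 ≈ 1.4142
t*(0 + (2*5 - 2)) = √2*(0 + (2*5 - 2)) = √2*(0 + (10 - 2)) = √2*(0 + 8) = √2*8 = 8*√2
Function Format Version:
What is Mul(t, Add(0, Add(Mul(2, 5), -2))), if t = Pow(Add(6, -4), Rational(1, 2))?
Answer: Mul(8, Pow(2, Rational(1, 2))) ≈ 11.314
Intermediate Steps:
t = Pow(2, Rational(1, 2)) ≈ 1.4142
Mul(t, Add(0, Add(Mul(2, 5), -2))) = Mul(Pow(2, Rational(1, 2)), Add(0, Add(Mul(2, 5), -2))) = Mul(Pow(2, Rational(1, 2)), Add(0, Add(10, -2))) = Mul(Pow(2, Rational(1, 2)), Add(0, 8)) = Mul(Pow(2, Rational(1, 2)), 8) = Mul(8, Pow(2, Rational(1, 2)))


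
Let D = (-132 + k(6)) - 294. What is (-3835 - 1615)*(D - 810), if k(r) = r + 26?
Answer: 6561800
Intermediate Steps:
k(r) = 26 + r
D = -394 (D = (-132 + (26 + 6)) - 294 = (-132 + 32) - 294 = -100 - 294 = -394)
(-3835 - 1615)*(D - 810) = (-3835 - 1615)*(-394 - 810) = -5450*(-1204) = 6561800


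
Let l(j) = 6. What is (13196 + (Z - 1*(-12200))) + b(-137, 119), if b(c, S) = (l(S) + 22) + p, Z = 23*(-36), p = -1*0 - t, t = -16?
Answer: 24612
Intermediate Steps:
p = 16 (p = -1*0 - 1*(-16) = 0 + 16 = 16)
Z = -828
b(c, S) = 44 (b(c, S) = (6 + 22) + 16 = 28 + 16 = 44)
(13196 + (Z - 1*(-12200))) + b(-137, 119) = (13196 + (-828 - 1*(-12200))) + 44 = (13196 + (-828 + 12200)) + 44 = (13196 + 11372) + 44 = 24568 + 44 = 24612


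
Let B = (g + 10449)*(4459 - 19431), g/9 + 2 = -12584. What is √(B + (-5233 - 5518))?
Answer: √1539485149 ≈ 39236.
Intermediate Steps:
g = -113274 (g = -18 + 9*(-12584) = -18 - 113256 = -113274)
B = 1539495900 (B = (-113274 + 10449)*(4459 - 19431) = -102825*(-14972) = 1539495900)
√(B + (-5233 - 5518)) = √(1539495900 + (-5233 - 5518)) = √(1539495900 - 10751) = √1539485149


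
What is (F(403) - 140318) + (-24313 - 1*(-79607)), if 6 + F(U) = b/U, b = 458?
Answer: -34266632/403 ≈ -85029.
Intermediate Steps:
F(U) = -6 + 458/U
(F(403) - 140318) + (-24313 - 1*(-79607)) = ((-6 + 458/403) - 140318) + (-24313 - 1*(-79607)) = ((-6 + 458*(1/403)) - 140318) + (-24313 + 79607) = ((-6 + 458/403) - 140318) + 55294 = (-1960/403 - 140318) + 55294 = -56550114/403 + 55294 = -34266632/403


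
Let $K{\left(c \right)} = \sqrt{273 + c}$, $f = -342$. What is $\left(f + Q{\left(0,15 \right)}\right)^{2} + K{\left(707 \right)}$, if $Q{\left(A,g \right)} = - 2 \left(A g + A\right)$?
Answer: $116964 + 14 \sqrt{5} \approx 1.17 \cdot 10^{5}$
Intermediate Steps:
$Q{\left(A,g \right)} = - 2 A - 2 A g$ ($Q{\left(A,g \right)} = - 2 \left(A + A g\right) = - 2 A - 2 A g$)
$\left(f + Q{\left(0,15 \right)}\right)^{2} + K{\left(707 \right)} = \left(-342 - 0 \left(1 + 15\right)\right)^{2} + \sqrt{273 + 707} = \left(-342 - 0 \cdot 16\right)^{2} + \sqrt{980} = \left(-342 + 0\right)^{2} + 14 \sqrt{5} = \left(-342\right)^{2} + 14 \sqrt{5} = 116964 + 14 \sqrt{5}$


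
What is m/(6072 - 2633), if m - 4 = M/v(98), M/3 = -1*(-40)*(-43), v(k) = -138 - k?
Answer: 1526/202901 ≈ 0.0075209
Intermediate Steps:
M = -5160 (M = 3*(-1*(-40)*(-43)) = 3*(40*(-43)) = 3*(-1720) = -5160)
m = 1526/59 (m = 4 - 5160/(-138 - 1*98) = 4 - 5160/(-138 - 98) = 4 - 5160/(-236) = 4 - 5160*(-1/236) = 4 + 1290/59 = 1526/59 ≈ 25.864)
m/(6072 - 2633) = 1526/(59*(6072 - 2633)) = (1526/59)/3439 = (1526/59)*(1/3439) = 1526/202901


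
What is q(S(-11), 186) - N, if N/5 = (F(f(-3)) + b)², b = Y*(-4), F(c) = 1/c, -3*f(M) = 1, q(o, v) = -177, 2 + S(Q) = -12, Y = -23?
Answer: -39782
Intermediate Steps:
S(Q) = -14 (S(Q) = -2 - 12 = -14)
f(M) = -⅓ (f(M) = -⅓*1 = -⅓)
F(c) = 1/c
b = 92 (b = -23*(-4) = 92)
N = 39605 (N = 5*(1/(-⅓) + 92)² = 5*(-3 + 92)² = 5*89² = 5*7921 = 39605)
q(S(-11), 186) - N = -177 - 1*39605 = -177 - 39605 = -39782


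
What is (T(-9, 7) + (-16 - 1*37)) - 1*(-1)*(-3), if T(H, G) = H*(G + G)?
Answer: -182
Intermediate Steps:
T(H, G) = 2*G*H (T(H, G) = H*(2*G) = 2*G*H)
(T(-9, 7) + (-16 - 1*37)) - 1*(-1)*(-3) = (2*7*(-9) + (-16 - 1*37)) - 1*(-1)*(-3) = (-126 + (-16 - 37)) + 1*(-3) = (-126 - 53) - 3 = -179 - 3 = -182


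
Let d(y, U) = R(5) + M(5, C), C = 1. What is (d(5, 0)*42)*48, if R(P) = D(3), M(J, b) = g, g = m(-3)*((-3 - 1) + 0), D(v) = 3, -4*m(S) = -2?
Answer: 2016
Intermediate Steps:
m(S) = 1/2 (m(S) = -1/4*(-2) = 1/2)
g = -2 (g = ((-3 - 1) + 0)/2 = (-4 + 0)/2 = (1/2)*(-4) = -2)
M(J, b) = -2
R(P) = 3
d(y, U) = 1 (d(y, U) = 3 - 2 = 1)
(d(5, 0)*42)*48 = (1*42)*48 = 42*48 = 2016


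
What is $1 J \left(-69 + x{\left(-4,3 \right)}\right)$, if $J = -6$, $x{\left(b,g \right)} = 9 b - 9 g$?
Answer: $792$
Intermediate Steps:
$x{\left(b,g \right)} = - 9 g + 9 b$
$1 J \left(-69 + x{\left(-4,3 \right)}\right) = 1 \left(-6\right) \left(-69 + \left(\left(-9\right) 3 + 9 \left(-4\right)\right)\right) = - 6 \left(-69 - 63\right) = \left(-6\right) \left(-132\right) = 792$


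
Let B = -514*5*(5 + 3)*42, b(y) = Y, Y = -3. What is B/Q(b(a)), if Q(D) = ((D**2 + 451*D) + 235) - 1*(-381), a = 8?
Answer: 15420/13 ≈ 1186.2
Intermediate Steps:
b(y) = -3
Q(D) = 616 + D**2 + 451*D (Q(D) = (235 + D**2 + 451*D) + 381 = 616 + D**2 + 451*D)
B = -863520 (B = -514*5*8*42 = -20560*42 = -514*1680 = -863520)
B/Q(b(a)) = -863520/(616 + (-3)**2 + 451*(-3)) = -863520/(616 + 9 - 1353) = -863520/(-728) = -863520*(-1/728) = 15420/13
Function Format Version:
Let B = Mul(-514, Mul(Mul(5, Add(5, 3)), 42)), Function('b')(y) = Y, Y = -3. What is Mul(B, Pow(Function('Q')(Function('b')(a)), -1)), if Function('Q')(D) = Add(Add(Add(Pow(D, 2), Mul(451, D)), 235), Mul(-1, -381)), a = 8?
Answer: Rational(15420, 13) ≈ 1186.2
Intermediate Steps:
Function('b')(y) = -3
Function('Q')(D) = Add(616, Pow(D, 2), Mul(451, D)) (Function('Q')(D) = Add(Add(235, Pow(D, 2), Mul(451, D)), 381) = Add(616, Pow(D, 2), Mul(451, D)))
B = -863520 (B = Mul(-514, Mul(Mul(5, 8), 42)) = Mul(-514, Mul(40, 42)) = Mul(-514, 1680) = -863520)
Mul(B, Pow(Function('Q')(Function('b')(a)), -1)) = Mul(-863520, Pow(Add(616, Pow(-3, 2), Mul(451, -3)), -1)) = Mul(-863520, Pow(Add(616, 9, -1353), -1)) = Mul(-863520, Pow(-728, -1)) = Mul(-863520, Rational(-1, 728)) = Rational(15420, 13)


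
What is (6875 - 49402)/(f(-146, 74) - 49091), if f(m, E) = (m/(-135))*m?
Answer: 5741145/6648601 ≈ 0.86351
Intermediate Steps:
f(m, E) = -m²/135 (f(m, E) = (m*(-1/135))*m = (-m/135)*m = -m²/135)
(6875 - 49402)/(f(-146, 74) - 49091) = (6875 - 49402)/(-1/135*(-146)² - 49091) = -42527/(-1/135*21316 - 49091) = -42527/(-21316/135 - 49091) = -42527/(-6648601/135) = -42527*(-135/6648601) = 5741145/6648601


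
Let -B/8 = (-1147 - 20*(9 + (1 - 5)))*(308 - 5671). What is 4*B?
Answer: -214005152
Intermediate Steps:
B = -53501288 (B = -8*(-1147 - 20*(9 + (1 - 5)))*(308 - 5671) = -8*(-1147 - 20*(9 - 4))*(-5363) = -8*(-1147 - 20*5)*(-5363) = -8*(-1147 - 100)*(-5363) = -(-9976)*(-5363) = -8*6687661 = -53501288)
4*B = 4*(-53501288) = -214005152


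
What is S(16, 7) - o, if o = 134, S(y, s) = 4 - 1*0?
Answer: -130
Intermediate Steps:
S(y, s) = 4 (S(y, s) = 4 + 0 = 4)
S(16, 7) - o = 4 - 1*134 = 4 - 134 = -130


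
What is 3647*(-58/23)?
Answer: -211526/23 ≈ -9196.8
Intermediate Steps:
3647*(-58/23) = -211526/23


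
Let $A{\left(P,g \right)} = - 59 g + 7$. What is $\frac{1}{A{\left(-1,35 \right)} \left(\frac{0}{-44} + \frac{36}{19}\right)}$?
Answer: $- \frac{19}{74088} \approx -0.00025645$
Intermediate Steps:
$A{\left(P,g \right)} = 7 - 59 g$
$\frac{1}{A{\left(-1,35 \right)} \left(\frac{0}{-44} + \frac{36}{19}\right)} = \frac{1}{\left(7 - 2065\right) \left(\frac{0}{-44} + \frac{36}{19}\right)} = \frac{1}{\left(7 - 2065\right) \left(0 \left(- \frac{1}{44}\right) + 36 \cdot \frac{1}{19}\right)} = \frac{1}{\left(-2058\right) \left(0 + \frac{36}{19}\right)} = \frac{1}{\left(-2058\right) \frac{36}{19}} = \frac{1}{- \frac{74088}{19}} = - \frac{19}{74088}$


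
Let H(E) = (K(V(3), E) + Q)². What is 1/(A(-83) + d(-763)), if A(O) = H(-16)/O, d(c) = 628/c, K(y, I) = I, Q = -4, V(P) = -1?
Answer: -63329/357324 ≈ -0.17723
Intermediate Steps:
H(E) = (-4 + E)² (H(E) = (E - 4)² = (-4 + E)²)
A(O) = 400/O (A(O) = (-4 - 16)²/O = (-20)²/O = 400/O)
1/(A(-83) + d(-763)) = 1/(400/(-83) + 628/(-763)) = 1/(400*(-1/83) + 628*(-1/763)) = 1/(-400/83 - 628/763) = 1/(-357324/63329) = -63329/357324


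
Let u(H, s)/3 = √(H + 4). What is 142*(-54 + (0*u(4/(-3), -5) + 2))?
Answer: -7384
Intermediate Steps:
u(H, s) = 3*√(4 + H) (u(H, s) = 3*√(H + 4) = 3*√(4 + H))
142*(-54 + (0*u(4/(-3), -5) + 2)) = 142*(-54 + (0*(3*√(4 + 4/(-3))) + 2)) = 142*(-54 + (0*(3*√(4 + 4*(-⅓))) + 2)) = 142*(-54 + (0*(3*√(4 - 4/3)) + 2)) = 142*(-54 + (0*(3*√(8/3)) + 2)) = 142*(-54 + (0*(3*(2*√6/3)) + 2)) = 142*(-54 + (0*(2*√6) + 2)) = 142*(-54 + (0 + 2)) = 142*(-54 + 2) = 142*(-52) = -7384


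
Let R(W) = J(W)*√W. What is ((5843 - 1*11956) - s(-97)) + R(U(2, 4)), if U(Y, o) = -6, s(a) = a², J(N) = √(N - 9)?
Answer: -15522 - 3*√10 ≈ -15531.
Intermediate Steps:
J(N) = √(-9 + N)
R(W) = √W*√(-9 + W) (R(W) = √(-9 + W)*√W = √W*√(-9 + W))
((5843 - 1*11956) - s(-97)) + R(U(2, 4)) = ((5843 - 1*11956) - 1*(-97)²) + √(-6)*√(-9 - 6) = ((5843 - 11956) - 1*9409) + (I*√6)*√(-15) = (-6113 - 9409) + (I*√6)*(I*√15) = -15522 - 3*√10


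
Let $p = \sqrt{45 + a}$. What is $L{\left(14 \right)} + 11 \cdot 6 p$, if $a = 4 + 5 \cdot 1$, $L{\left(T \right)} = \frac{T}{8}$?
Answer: $\frac{7}{4} + 198 \sqrt{6} \approx 486.75$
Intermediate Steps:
$L{\left(T \right)} = \frac{T}{8}$ ($L{\left(T \right)} = T \frac{1}{8} = \frac{T}{8}$)
$a = 9$ ($a = 4 + 5 = 9$)
$p = 3 \sqrt{6}$ ($p = \sqrt{45 + 9} = \sqrt{54} = 3 \sqrt{6} \approx 7.3485$)
$L{\left(14 \right)} + 11 \cdot 6 p = \frac{1}{8} \cdot 14 + 11 \cdot 6 \cdot 3 \sqrt{6} = \frac{7}{4} + 66 \cdot 3 \sqrt{6} = \frac{7}{4} + 198 \sqrt{6}$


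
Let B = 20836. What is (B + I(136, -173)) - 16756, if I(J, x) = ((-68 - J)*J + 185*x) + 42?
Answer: -55627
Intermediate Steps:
I(J, x) = 42 + 185*x + J*(-68 - J) (I(J, x) = (J*(-68 - J) + 185*x) + 42 = (185*x + J*(-68 - J)) + 42 = 42 + 185*x + J*(-68 - J))
(B + I(136, -173)) - 16756 = (20836 + (42 - 1*136**2 - 68*136 + 185*(-173))) - 16756 = (20836 + (42 - 1*18496 - 9248 - 32005)) - 16756 = (20836 + (42 - 18496 - 9248 - 32005)) - 16756 = (20836 - 59707) - 16756 = -38871 - 16756 = -55627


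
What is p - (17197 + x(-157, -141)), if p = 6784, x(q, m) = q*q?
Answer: -35062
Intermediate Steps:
x(q, m) = q²
p - (17197 + x(-157, -141)) = 6784 - (17197 + (-157)²) = 6784 - (17197 + 24649) = 6784 - 1*41846 = 6784 - 41846 = -35062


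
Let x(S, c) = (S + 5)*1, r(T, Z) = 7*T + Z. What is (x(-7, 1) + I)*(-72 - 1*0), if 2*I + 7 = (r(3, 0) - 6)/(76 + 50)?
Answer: 2742/7 ≈ 391.71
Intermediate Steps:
r(T, Z) = Z + 7*T
x(S, c) = 5 + S (x(S, c) = (5 + S)*1 = 5 + S)
I = -289/84 (I = -7/2 + (((0 + 7*3) - 6)/(76 + 50))/2 = -7/2 + (((0 + 21) - 6)/126)/2 = -7/2 + ((21 - 6)*(1/126))/2 = -7/2 + (15*(1/126))/2 = -7/2 + (½)*(5/42) = -7/2 + 5/84 = -289/84 ≈ -3.4405)
(x(-7, 1) + I)*(-72 - 1*0) = ((5 - 7) - 289/84)*(-72 - 1*0) = (-2 - 289/84)*(-72 + 0) = -457/84*(-72) = 2742/7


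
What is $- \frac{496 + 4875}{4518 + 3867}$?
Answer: $- \frac{5371}{8385} \approx -0.64055$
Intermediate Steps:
$- \frac{496 + 4875}{4518 + 3867} = - \frac{5371}{8385}$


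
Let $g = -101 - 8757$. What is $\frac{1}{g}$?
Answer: $- \frac{1}{8858} \approx -0.00011289$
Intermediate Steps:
$g = -8858$ ($g = -101 - 8757 = -8858$)
$\frac{1}{g} = \frac{1}{-8858} = - \frac{1}{8858}$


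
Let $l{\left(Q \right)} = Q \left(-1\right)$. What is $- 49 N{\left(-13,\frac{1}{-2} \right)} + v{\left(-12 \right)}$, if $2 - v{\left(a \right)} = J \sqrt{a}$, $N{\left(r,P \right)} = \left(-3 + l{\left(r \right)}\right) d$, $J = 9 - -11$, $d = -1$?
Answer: $492 - 40 i \sqrt{3} \approx 492.0 - 69.282 i$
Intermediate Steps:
$l{\left(Q \right)} = - Q$
$J = 20$ ($J = 9 + 11 = 20$)
$N{\left(r,P \right)} = 3 + r$ ($N{\left(r,P \right)} = \left(-3 - r\right) \left(-1\right) = 3 + r$)
$v{\left(a \right)} = 2 - 20 \sqrt{a}$
$- 49 N{\left(-13,\frac{1}{-2} \right)} + v{\left(-12 \right)} = - 49 \left(3 - 13\right) + \left(2 - 20 \sqrt{-12}\right) = \left(-49\right) \left(-10\right) + \left(2 - 20 \cdot 2 i \sqrt{3}\right) = 490 + \left(2 - 40 i \sqrt{3}\right) = 492 - 40 i \sqrt{3}$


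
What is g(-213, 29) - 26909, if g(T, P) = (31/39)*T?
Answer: -352018/13 ≈ -27078.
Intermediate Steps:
g(T, P) = 31*T/39 (g(T, P) = (31*(1/39))*T = 31*T/39)
g(-213, 29) - 26909 = (31/39)*(-213) - 26909 = -2201/13 - 26909 = -352018/13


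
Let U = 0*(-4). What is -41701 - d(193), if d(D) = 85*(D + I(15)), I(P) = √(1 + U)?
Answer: -58191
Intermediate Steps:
U = 0
I(P) = 1 (I(P) = √(1 + 0) = √1 = 1)
d(D) = 85 + 85*D (d(D) = 85*(D + 1) = 85*(1 + D) = 85 + 85*D)
-41701 - d(193) = -41701 - (85 + 85*193) = -41701 - (85 + 16405) = -41701 - 1*16490 = -41701 - 16490 = -58191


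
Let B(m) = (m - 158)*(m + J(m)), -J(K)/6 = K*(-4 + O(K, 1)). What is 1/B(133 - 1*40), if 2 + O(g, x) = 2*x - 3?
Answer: -1/259935 ≈ -3.8471e-6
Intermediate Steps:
O(g, x) = -5 + 2*x (O(g, x) = -2 + (2*x - 3) = -2 + (-3 + 2*x) = -5 + 2*x)
J(K) = 42*K (J(K) = -6*K*(-4 + (-5 + 2*1)) = -6*K*(-4 + (-5 + 2)) = -6*K*(-4 - 3) = -6*K*(-7) = -(-42)*K = 42*K)
B(m) = 43*m*(-158 + m) (B(m) = (m - 158)*(m + 42*m) = (-158 + m)*(43*m) = 43*m*(-158 + m))
1/B(133 - 1*40) = 1/(43*(133 - 1*40)*(-158 + (133 - 1*40))) = 1/(43*(133 - 40)*(-158 + (133 - 40))) = 1/(43*93*(-158 + 93)) = 1/(43*93*(-65)) = 1/(-259935) = -1/259935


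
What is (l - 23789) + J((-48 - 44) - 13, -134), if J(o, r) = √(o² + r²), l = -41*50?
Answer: -25839 + √28981 ≈ -25669.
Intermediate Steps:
l = -2050
(l - 23789) + J((-48 - 44) - 13, -134) = (-2050 - 23789) + √(((-48 - 44) - 13)² + (-134)²) = -25839 + √((-92 - 13)² + 17956) = -25839 + √((-105)² + 17956) = -25839 + √(11025 + 17956) = -25839 + √28981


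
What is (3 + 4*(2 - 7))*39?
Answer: -663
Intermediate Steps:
(3 + 4*(2 - 7))*39 = (3 + 4*(-5))*39 = (3 - 20)*39 = -17*39 = -663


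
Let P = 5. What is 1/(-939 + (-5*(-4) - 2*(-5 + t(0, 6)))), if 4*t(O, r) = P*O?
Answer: -1/909 ≈ -0.0011001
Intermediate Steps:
t(O, r) = 5*O/4 (t(O, r) = (5*O)/4 = 5*O/4)
1/(-939 + (-5*(-4) - 2*(-5 + t(0, 6)))) = 1/(-939 + (-5*(-4) - 2*(-5 + (5/4)*0))) = 1/(-939 + (20 - 2*(-5 + 0))) = 1/(-939 + (20 - 2*(-5))) = 1/(-939 + (20 + 10)) = 1/(-939 + 30) = 1/(-909) = -1/909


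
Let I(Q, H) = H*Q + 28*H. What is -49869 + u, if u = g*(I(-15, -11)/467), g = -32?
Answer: -23284247/467 ≈ -49859.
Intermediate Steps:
I(Q, H) = 28*H + H*Q
u = 4576/467 (u = -32*(-11*(28 - 15))/467 = -32*(-11*13)/467 = -(-4576)/467 = -32*(-143/467) = 4576/467 ≈ 9.7987)
-49869 + u = -49869 + 4576/467 = -23284247/467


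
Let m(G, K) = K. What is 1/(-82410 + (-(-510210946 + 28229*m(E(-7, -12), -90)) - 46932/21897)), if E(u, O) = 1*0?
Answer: 7299/3741972081010 ≈ 1.9506e-9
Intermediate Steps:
E(u, O) = 0
1/(-82410 + (-(-510210946 + 28229*m(E(-7, -12), -90)) - 46932/21897)) = 1/(-82410 + (-28229/(1/(-18074 - 90)) - 46932/21897)) = 1/(-82410 + (-28229/(1/(-18164)) - 46932*1/21897)) = 1/(-82410 + (-28229/(-1/18164) - 15644/7299)) = 1/(-82410 + (-28229*(-18164) - 15644/7299)) = 1/(-82410 + (512751556 - 15644/7299)) = 1/(-82410 + 3742573591600/7299) = 1/(3741972081010/7299) = 7299/3741972081010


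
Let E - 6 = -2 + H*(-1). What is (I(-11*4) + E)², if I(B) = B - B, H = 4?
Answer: 0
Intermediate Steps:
I(B) = 0
E = 0 (E = 6 + (-2 + 4*(-1)) = 6 + (-2 - 4) = 6 - 6 = 0)
(I(-11*4) + E)² = (0 + 0)² = 0² = 0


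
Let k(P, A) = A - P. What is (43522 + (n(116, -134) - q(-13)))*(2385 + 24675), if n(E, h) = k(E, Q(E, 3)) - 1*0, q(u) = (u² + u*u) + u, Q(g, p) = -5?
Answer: 1165636560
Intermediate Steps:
q(u) = u + 2*u² (q(u) = (u² + u²) + u = 2*u² + u = u + 2*u²)
n(E, h) = -5 - E (n(E, h) = (-5 - E) - 1*0 = (-5 - E) + 0 = -5 - E)
(43522 + (n(116, -134) - q(-13)))*(2385 + 24675) = (43522 + ((-5 - 1*116) - (-13)*(1 + 2*(-13))))*(2385 + 24675) = (43522 + ((-5 - 116) - (-13)*(1 - 26)))*27060 = (43522 + (-121 - (-13)*(-25)))*27060 = (43522 + (-121 - 1*325))*27060 = (43522 + (-121 - 325))*27060 = (43522 - 446)*27060 = 43076*27060 = 1165636560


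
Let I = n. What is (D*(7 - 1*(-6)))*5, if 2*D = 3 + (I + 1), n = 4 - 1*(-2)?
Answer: 325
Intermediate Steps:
n = 6 (n = 4 + 2 = 6)
I = 6
D = 5 (D = (3 + (6 + 1))/2 = (3 + 7)/2 = (1/2)*10 = 5)
(D*(7 - 1*(-6)))*5 = (5*(7 - 1*(-6)))*5 = (5*(7 + 6))*5 = (5*13)*5 = 65*5 = 325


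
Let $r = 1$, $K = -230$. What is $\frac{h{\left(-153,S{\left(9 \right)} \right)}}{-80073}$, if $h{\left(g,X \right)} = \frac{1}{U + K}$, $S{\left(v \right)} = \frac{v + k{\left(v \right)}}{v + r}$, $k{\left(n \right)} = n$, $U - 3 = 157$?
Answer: $\frac{1}{5605110} \approx 1.7841 \cdot 10^{-7}$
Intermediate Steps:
$U = 160$ ($U = 3 + 157 = 160$)
$S{\left(v \right)} = \frac{2 v}{1 + v}$ ($S{\left(v \right)} = \frac{v + v}{v + 1} = \frac{2 v}{1 + v}$)
$h{\left(g,X \right)} = - \frac{1}{70}$ ($h{\left(g,X \right)} = \frac{1}{160 - 230} = \frac{1}{-70} = - \frac{1}{70}$)
$\frac{h{\left(-153,S{\left(9 \right)} \right)}}{-80073} = - \frac{1}{70 \left(-80073\right)} = \left(- \frac{1}{70}\right) \left(- \frac{1}{80073}\right) = \frac{1}{5605110}$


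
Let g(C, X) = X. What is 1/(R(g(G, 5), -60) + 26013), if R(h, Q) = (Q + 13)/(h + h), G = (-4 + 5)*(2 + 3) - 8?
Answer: 10/260083 ≈ 3.8449e-5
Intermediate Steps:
G = -3 (G = 1*5 - 8 = 5 - 8 = -3)
R(h, Q) = (13 + Q)/(2*h) (R(h, Q) = (13 + Q)/((2*h)) = (13 + Q)*(1/(2*h)) = (13 + Q)/(2*h))
1/(R(g(G, 5), -60) + 26013) = 1/((1/2)*(13 - 60)/5 + 26013) = 1/((1/2)*(1/5)*(-47) + 26013) = 1/(-47/10 + 26013) = 1/(260083/10) = 10/260083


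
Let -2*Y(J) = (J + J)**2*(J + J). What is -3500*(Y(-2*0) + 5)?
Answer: -17500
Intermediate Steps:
Y(J) = -4*J**3 (Y(J) = -(J + J)**2*(J + J)/2 = -(2*J)**2*2*J/2 = -4*J**2*2*J/2 = -4*J**3)
-3500*(Y(-2*0) + 5) = -3500*(-4*(-2*0)**3 + 5) = -3500*(-4*0**3 + 5) = -3500*(-4*0 + 5) = -3500*(0 + 5) = -3500*5 = -17500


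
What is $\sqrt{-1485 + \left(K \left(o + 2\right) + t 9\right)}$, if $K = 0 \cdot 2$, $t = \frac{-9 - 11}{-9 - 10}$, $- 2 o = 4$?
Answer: $\frac{3 i \sqrt{59185}}{19} \approx 38.413 i$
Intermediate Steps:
$o = -2$ ($o = \left(- \frac{1}{2}\right) 4 = -2$)
$t = \frac{20}{19}$ ($t = - \frac{20}{-19} = \left(-20\right) \left(- \frac{1}{19}\right) = \frac{20}{19} \approx 1.0526$)
$K = 0$
$\sqrt{-1485 + \left(K \left(o + 2\right) + t 9\right)} = \sqrt{-1485 + \left(0 \left(-2 + 2\right) + \frac{20}{19} \cdot 9\right)} = \sqrt{-1485 + \left(0 \cdot 0 + \frac{180}{19}\right)} = \sqrt{-1485 + \left(0 + \frac{180}{19}\right)} = \sqrt{-1485 + \frac{180}{19}} = \sqrt{- \frac{28035}{19}} = \frac{3 i \sqrt{59185}}{19}$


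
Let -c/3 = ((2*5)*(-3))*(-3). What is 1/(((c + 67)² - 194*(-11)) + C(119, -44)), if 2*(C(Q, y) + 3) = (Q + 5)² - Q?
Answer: 2/101937 ≈ 1.9620e-5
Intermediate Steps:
c = -270 (c = -3*(2*5)*(-3)*(-3) = -3*10*(-3)*(-3) = -(-90)*(-3) = -3*90 = -270)
C(Q, y) = -3 + (5 + Q)²/2 - Q/2 (C(Q, y) = -3 + ((Q + 5)² - Q)/2 = -3 + ((5 + Q)² - Q)/2 = -3 + ((5 + Q)²/2 - Q/2) = -3 + (5 + Q)²/2 - Q/2)
1/(((c + 67)² - 194*(-11)) + C(119, -44)) = 1/(((-270 + 67)² - 194*(-11)) + (-3 + (5 + 119)²/2 - ½*119)) = 1/(((-203)² + 2134) + (-3 + (½)*124² - 119/2)) = 1/((41209 + 2134) + (-3 + (½)*15376 - 119/2)) = 1/(43343 + (-3 + 7688 - 119/2)) = 1/(43343 + 15251/2) = 1/(101937/2) = 2/101937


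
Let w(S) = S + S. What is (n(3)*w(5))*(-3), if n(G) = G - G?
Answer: 0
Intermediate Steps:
n(G) = 0
w(S) = 2*S
(n(3)*w(5))*(-3) = (0*(2*5))*(-3) = (0*10)*(-3) = 0*(-3) = 0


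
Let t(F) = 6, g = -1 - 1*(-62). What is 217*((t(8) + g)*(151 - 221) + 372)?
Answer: -937006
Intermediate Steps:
g = 61 (g = -1 + 62 = 61)
217*((t(8) + g)*(151 - 221) + 372) = 217*((6 + 61)*(151 - 221) + 372) = 217*(67*(-70) + 372) = 217*(-4690 + 372) = 217*(-4318) = -937006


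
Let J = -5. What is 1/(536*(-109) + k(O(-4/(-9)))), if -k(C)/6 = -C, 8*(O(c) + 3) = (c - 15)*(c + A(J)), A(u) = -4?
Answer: -27/1576886 ≈ -1.7122e-5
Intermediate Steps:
O(c) = -3 + (-15 + c)*(-4 + c)/8 (O(c) = -3 + ((c - 15)*(c - 4))/8 = -3 + ((-15 + c)*(-4 + c))/8 = -3 + (-15 + c)*(-4 + c)/8)
k(C) = 6*C (k(C) = -(-6)*C = 6*C)
1/(536*(-109) + k(O(-4/(-9)))) = 1/(536*(-109) + 6*(9/2 - (-19)/(2*(-9)) + (-4/(-9))**2/8)) = 1/(-58424 + 6*(9/2 - (-19)*(-1)/(2*9) + (-4*(-1/9))**2/8)) = 1/(-58424 + 6*(9/2 - 19/8*4/9 + (4/9)**2/8)) = 1/(-58424 + 6*(9/2 - 19/18 + (1/8)*(16/81))) = 1/(-58424 + 6*(9/2 - 19/18 + 2/81)) = 1/(-58424 + 6*(281/81)) = 1/(-58424 + 562/27) = 1/(-1576886/27) = -27/1576886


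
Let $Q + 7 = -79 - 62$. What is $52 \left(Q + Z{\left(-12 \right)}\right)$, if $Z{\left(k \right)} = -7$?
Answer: $-8060$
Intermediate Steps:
$Q = -148$ ($Q = -7 - 141 = -148$)
$52 \left(Q + Z{\left(-12 \right)}\right) = 52 \left(-148 - 7\right) = 52 \left(-155\right) = -8060$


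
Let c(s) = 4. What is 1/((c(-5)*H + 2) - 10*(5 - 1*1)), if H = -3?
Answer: -1/50 ≈ -0.020000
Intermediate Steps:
1/((c(-5)*H + 2) - 10*(5 - 1*1)) = 1/((4*(-3) + 2) - 10*(5 - 1*1)) = 1/((-12 + 2) - 10*(5 - 1)) = 1/(-10 - 10*4) = 1/(-10 - 40) = 1/(-50) = -1/50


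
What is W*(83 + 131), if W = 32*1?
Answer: 6848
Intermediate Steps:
W = 32
W*(83 + 131) = 32*(83 + 131) = 32*214 = 6848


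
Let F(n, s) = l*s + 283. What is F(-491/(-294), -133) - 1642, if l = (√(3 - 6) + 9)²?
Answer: -11733 - 2394*I*√3 ≈ -11733.0 - 4146.5*I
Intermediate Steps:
l = (9 + I*√3)² (l = (√(-3) + 9)² = (I*√3 + 9)² = (9 + I*√3)² ≈ 78.0 + 31.177*I)
F(n, s) = 283 + s*(9 + I*√3)² (F(n, s) = (9 + I*√3)²*s + 283 = s*(9 + I*√3)² + 283 = 283 + s*(9 + I*√3)²)
F(-491/(-294), -133) - 1642 = (283 - 133*(9 + I*√3)²) - 1642 = -1359 - 133*(9 + I*√3)²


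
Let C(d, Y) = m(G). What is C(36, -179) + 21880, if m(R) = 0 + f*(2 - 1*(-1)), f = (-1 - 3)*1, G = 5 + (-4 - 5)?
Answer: 21868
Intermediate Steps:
G = -4 (G = 5 - 9 = -4)
f = -4 (f = -4*1 = -4)
m(R) = -12 (m(R) = 0 - 4*(2 - 1*(-1)) = 0 - 4*(2 + 1) = 0 - 4*3 = 0 - 12 = -12)
C(d, Y) = -12
C(36, -179) + 21880 = -12 + 21880 = 21868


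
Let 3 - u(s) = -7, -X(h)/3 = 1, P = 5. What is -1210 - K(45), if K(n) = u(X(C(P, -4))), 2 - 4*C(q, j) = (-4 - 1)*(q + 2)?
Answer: -1220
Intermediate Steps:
C(q, j) = 3 + 5*q/4 (C(q, j) = ½ - (-4 - 1)*(q + 2)/4 = ½ - (-5)*(2 + q)/4 = ½ - (-10 - 5*q)/4 = ½ + (5/2 + 5*q/4) = 3 + 5*q/4)
X(h) = -3 (X(h) = -3*1 = -3)
u(s) = 10 (u(s) = 3 - 1*(-7) = 3 + 7 = 10)
K(n) = 10
-1210 - K(45) = -1210 - 1*10 = -1210 - 10 = -1220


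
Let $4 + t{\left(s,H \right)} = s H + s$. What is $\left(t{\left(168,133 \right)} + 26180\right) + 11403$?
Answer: $60091$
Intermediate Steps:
$t{\left(s,H \right)} = -4 + s + H s$ ($t{\left(s,H \right)} = -4 + \left(s H + s\right) = -4 + \left(H s + s\right) = -4 + \left(s + H s\right) = -4 + s + H s$)
$\left(t{\left(168,133 \right)} + 26180\right) + 11403 = \left(\left(-4 + 168 + 133 \cdot 168\right) + 26180\right) + 11403 = \left(\left(-4 + 168 + 22344\right) + 26180\right) + 11403 = \left(22508 + 26180\right) + 11403 = 48688 + 11403 = 60091$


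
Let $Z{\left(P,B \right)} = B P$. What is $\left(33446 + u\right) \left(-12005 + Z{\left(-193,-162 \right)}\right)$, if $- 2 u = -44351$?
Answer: $\frac{2142651423}{2} \approx 1.0713 \cdot 10^{9}$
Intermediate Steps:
$u = \frac{44351}{2}$ ($u = \left(- \frac{1}{2}\right) \left(-44351\right) = \frac{44351}{2} \approx 22176.0$)
$\left(33446 + u\right) \left(-12005 + Z{\left(-193,-162 \right)}\right) = \left(33446 + \frac{44351}{2}\right) \left(-12005 - -31266\right) = \frac{111243 \left(-12005 + 31266\right)}{2} = \frac{111243}{2} \cdot 19261 = \frac{2142651423}{2}$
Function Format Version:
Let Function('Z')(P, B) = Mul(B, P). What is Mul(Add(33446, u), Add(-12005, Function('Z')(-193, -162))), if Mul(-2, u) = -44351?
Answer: Rational(2142651423, 2) ≈ 1.0713e+9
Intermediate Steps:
u = Rational(44351, 2) (u = Mul(Rational(-1, 2), -44351) = Rational(44351, 2) ≈ 22176.)
Mul(Add(33446, u), Add(-12005, Function('Z')(-193, -162))) = Mul(Add(33446, Rational(44351, 2)), Add(-12005, Mul(-162, -193))) = Mul(Rational(111243, 2), Add(-12005, 31266)) = Mul(Rational(111243, 2), 19261) = Rational(2142651423, 2)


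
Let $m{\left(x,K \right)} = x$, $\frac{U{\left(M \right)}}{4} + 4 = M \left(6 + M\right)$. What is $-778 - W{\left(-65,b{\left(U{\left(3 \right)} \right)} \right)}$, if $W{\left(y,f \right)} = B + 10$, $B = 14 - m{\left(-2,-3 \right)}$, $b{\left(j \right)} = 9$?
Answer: $-804$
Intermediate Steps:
$U{\left(M \right)} = -16 + 4 M \left(6 + M\right)$
$B = 16$ ($B = 14 - -2 = 14 + 2 = 16$)
$W{\left(y,f \right)} = 26$ ($W{\left(y,f \right)} = 16 + 10 = 26$)
$-778 - W{\left(-65,b{\left(U{\left(3 \right)} \right)} \right)} = -778 - 26 = -804$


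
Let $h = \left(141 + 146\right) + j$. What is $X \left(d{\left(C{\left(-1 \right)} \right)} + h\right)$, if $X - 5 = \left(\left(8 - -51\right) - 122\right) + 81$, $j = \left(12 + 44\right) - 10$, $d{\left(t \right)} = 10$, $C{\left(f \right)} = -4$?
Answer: $7889$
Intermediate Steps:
$j = 46$ ($j = 56 - 10 = 46$)
$h = 333$ ($h = \left(141 + 146\right) + 46 = 287 + 46 = 333$)
$X = 23$ ($X = 5 + \left(\left(\left(8 - -51\right) - 122\right) + 81\right) = 5 + \left(\left(\left(8 + 51\right) - 122\right) + 81\right) = 5 + \left(\left(59 - 122\right) + 81\right) = 5 + \left(-63 + 81\right) = 5 + 18 = 23$)
$X \left(d{\left(C{\left(-1 \right)} \right)} + h\right) = 23 \left(10 + 333\right) = 23 \cdot 343 = 7889$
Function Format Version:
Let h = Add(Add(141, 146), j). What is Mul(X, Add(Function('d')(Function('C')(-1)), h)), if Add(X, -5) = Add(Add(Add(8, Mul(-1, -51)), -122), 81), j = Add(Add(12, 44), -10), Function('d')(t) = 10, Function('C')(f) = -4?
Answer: 7889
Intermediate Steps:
j = 46 (j = Add(56, -10) = 46)
h = 333 (h = Add(Add(141, 146), 46) = Add(287, 46) = 333)
X = 23 (X = Add(5, Add(Add(Add(8, Mul(-1, -51)), -122), 81)) = Add(5, Add(Add(Add(8, 51), -122), 81)) = Add(5, Add(Add(59, -122), 81)) = Add(5, Add(-63, 81)) = Add(5, 18) = 23)
Mul(X, Add(Function('d')(Function('C')(-1)), h)) = Mul(23, Add(10, 333)) = Mul(23, 343) = 7889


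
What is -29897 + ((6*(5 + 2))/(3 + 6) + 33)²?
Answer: -256304/9 ≈ -28478.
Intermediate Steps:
-29897 + ((6*(5 + 2))/(3 + 6) + 33)² = -29897 + ((6*7)/9 + 33)² = -29897 + (42*(⅑) + 33)² = -29897 + (14/3 + 33)² = -29897 + (113/3)² = -29897 + 12769/9 = -256304/9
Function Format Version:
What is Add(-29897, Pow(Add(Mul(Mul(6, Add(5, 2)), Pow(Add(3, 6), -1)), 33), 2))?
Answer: Rational(-256304, 9) ≈ -28478.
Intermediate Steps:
Add(-29897, Pow(Add(Mul(Mul(6, Add(5, 2)), Pow(Add(3, 6), -1)), 33), 2)) = Add(-29897, Pow(Add(Mul(Mul(6, 7), Pow(9, -1)), 33), 2)) = Add(-29897, Pow(Add(Mul(42, Rational(1, 9)), 33), 2)) = Add(-29897, Pow(Add(Rational(14, 3), 33), 2)) = Add(-29897, Pow(Rational(113, 3), 2)) = Add(-29897, Rational(12769, 9)) = Rational(-256304, 9)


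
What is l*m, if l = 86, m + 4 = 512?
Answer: 43688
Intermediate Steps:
m = 508 (m = -4 + 512 = 508)
l*m = 86*508 = 43688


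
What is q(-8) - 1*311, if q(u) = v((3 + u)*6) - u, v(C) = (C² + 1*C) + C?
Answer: 537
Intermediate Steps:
v(C) = C² + 2*C (v(C) = (C² + C) + C = (C + C²) + C = C² + 2*C)
q(u) = -u + (18 + 6*u)*(20 + 6*u) (q(u) = ((3 + u)*6)*(2 + (3 + u)*6) - u = (18 + 6*u)*(2 + (18 + 6*u)) - u = (18 + 6*u)*(20 + 6*u) - u = -u + (18 + 6*u)*(20 + 6*u))
q(-8) - 1*311 = (360 + 36*(-8)² + 227*(-8)) - 1*311 = (360 + 36*64 - 1816) - 311 = (360 + 2304 - 1816) - 311 = 848 - 311 = 537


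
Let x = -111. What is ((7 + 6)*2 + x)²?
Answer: 7225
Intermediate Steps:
((7 + 6)*2 + x)² = ((7 + 6)*2 - 111)² = (13*2 - 111)² = (26 - 111)² = (-85)² = 7225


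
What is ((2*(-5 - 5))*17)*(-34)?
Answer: 11560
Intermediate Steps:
((2*(-5 - 5))*17)*(-34) = ((2*(-10))*17)*(-34) = -20*17*(-34) = -340*(-34) = 11560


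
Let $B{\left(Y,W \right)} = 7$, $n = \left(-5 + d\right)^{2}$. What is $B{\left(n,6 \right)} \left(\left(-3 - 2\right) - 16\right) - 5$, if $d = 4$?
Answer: $-152$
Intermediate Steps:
$n = 1$ ($n = \left(-5 + 4\right)^{2} = \left(-1\right)^{2} = 1$)
$B{\left(n,6 \right)} \left(\left(-3 - 2\right) - 16\right) - 5 = 7 \left(\left(-3 - 2\right) - 16\right) - 5 = 7 \left(-5 - 16\right) - 5 = 7 \left(-21\right) - 5 = -147 - 5 = -152$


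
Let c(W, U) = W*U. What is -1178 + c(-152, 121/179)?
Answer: -229254/179 ≈ -1280.7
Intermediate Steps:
c(W, U) = U*W
-1178 + c(-152, 121/179) = -1178 + (121/179)*(-152) = -1178 - 18392/179 = -229254/179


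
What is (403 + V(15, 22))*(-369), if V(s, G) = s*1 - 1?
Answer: -153873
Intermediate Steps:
V(s, G) = -1 + s (V(s, G) = s - 1 = -1 + s)
(403 + V(15, 22))*(-369) = (403 + (-1 + 15))*(-369) = (403 + 14)*(-369) = 417*(-369) = -153873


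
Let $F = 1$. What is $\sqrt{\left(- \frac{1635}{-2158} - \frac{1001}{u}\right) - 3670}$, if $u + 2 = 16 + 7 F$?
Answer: $\frac{i \sqrt{155785603506}}{6474} \approx 60.966 i$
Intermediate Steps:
$u = 21$ ($u = -2 + \left(16 + 7 \cdot 1\right) = -2 + \left(16 + 7\right) = -2 + 23 = 21$)
$\sqrt{\left(- \frac{1635}{-2158} - \frac{1001}{u}\right) - 3670} = \sqrt{\left(- \frac{1635}{-2158} - \frac{1001}{21}\right) - 3670} = \sqrt{\left(\left(-1635\right) \left(- \frac{1}{2158}\right) - \frac{143}{3}\right) - 3670} = \sqrt{\left(\frac{1635}{2158} - \frac{143}{3}\right) - 3670} = \sqrt{- \frac{303689}{6474} - 3670} = \sqrt{- \frac{24063269}{6474}} = \frac{i \sqrt{155785603506}}{6474}$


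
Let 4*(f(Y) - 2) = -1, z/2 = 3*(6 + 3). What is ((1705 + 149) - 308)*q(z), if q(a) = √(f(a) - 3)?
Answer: 773*I*√5 ≈ 1728.5*I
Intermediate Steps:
z = 54 (z = 2*(3*(6 + 3)) = 2*(3*9) = 2*27 = 54)
f(Y) = 7/4 (f(Y) = 2 + (¼)*(-1) = 2 - ¼ = 7/4)
q(a) = I*√5/2 (q(a) = √(7/4 - 3) = √(-5/4) = I*√5/2)
((1705 + 149) - 308)*q(z) = ((1705 + 149) - 308)*(I*√5/2) = (1854 - 308)*(I*√5/2) = 1546*(I*√5/2) = 773*I*√5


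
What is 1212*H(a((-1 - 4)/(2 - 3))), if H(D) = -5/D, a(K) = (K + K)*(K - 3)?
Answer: -303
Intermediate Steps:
a(K) = 2*K*(-3 + K) (a(K) = (2*K)*(-3 + K) = 2*K*(-3 + K))
1212*H(a((-1 - 4)/(2 - 3))) = 1212*(-5*(2 - 3)/(2*(-1 - 4)*(-3 + (-1 - 4)/(2 - 3)))) = 1212*(-5*1/(10*(-3 - 5/(-1)))) = 1212*(-5*1/(10*(-3 - 5*(-1)))) = 1212*(-5*1/(10*(-3 + 5))) = 1212*(-5/(2*5*2)) = 1212*(-5/20) = 1212*(-5*1/20) = 1212*(-1/4) = -303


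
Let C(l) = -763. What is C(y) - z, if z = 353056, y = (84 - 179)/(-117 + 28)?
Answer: -353819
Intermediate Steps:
y = 95/89 (y = -95/(-89) = -95*(-1/89) = 95/89 ≈ 1.0674)
C(y) - z = -763 - 1*353056 = -763 - 353056 = -353819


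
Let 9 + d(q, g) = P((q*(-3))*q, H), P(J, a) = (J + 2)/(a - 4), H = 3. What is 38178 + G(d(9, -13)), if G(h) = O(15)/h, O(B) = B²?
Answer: 8857521/232 ≈ 38179.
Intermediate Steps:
P(J, a) = (2 + J)/(-4 + a)
d(q, g) = -11 + 3*q² (d(q, g) = -9 + (2 + (q*(-3))*q)/(-4 + 3) = -9 + (2 + (-3*q)*q)/(-1) = -9 - (2 - 3*q²) = -9 + (-2 + 3*q²) = -11 + 3*q²)
G(h) = 225/h (G(h) = 15²/h = 225/h)
38178 + G(d(9, -13)) = 38178 + 225/(-11 + 3*9²) = 38178 + 225/(-11 + 3*81) = 38178 + 225/(-11 + 243) = 38178 + 225/232 = 8857521/232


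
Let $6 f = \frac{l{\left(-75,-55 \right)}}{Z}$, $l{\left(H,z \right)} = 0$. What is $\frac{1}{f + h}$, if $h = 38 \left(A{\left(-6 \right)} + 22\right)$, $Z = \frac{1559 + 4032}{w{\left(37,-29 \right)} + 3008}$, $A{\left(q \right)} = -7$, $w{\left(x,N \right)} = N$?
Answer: $\frac{1}{570} \approx 0.0017544$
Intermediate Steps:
$Z = \frac{5591}{2979}$ ($Z = \frac{1559 + 4032}{-29 + 3008} = \frac{5591}{2979} \approx 1.8768$)
$f = 0$ ($f = \frac{0 \frac{1}{\frac{5591}{2979}}}{6} = \frac{0 \cdot \frac{2979}{5591}}{6} = \frac{1}{6} \cdot 0 = 0$)
$h = 570$ ($h = 38 \left(-7 + 22\right) = 38 \cdot 15 = 570$)
$\frac{1}{f + h} = \frac{1}{0 + 570} = \frac{1}{570}$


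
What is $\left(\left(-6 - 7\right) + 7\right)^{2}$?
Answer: $36$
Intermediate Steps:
$\left(\left(-6 - 7\right) + 7\right)^{2} = \left(-13 + 7\right)^{2} = \left(-6\right)^{2} = 36$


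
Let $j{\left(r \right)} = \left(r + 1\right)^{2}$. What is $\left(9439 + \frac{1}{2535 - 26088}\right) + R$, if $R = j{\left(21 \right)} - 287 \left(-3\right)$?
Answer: $\frac{253995551}{23553} \approx 10784.0$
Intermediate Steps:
$j{\left(r \right)} = \left(1 + r\right)^{2}$
$R = 1345$ ($R = \left(1 + 21\right)^{2} - 287 \left(-3\right) = 22^{2} - -861 = 484 + 861 = 1345$)
$\left(9439 + \frac{1}{2535 - 26088}\right) + R = \left(9439 + \frac{1}{2535 - 26088}\right) + 1345 = \left(9439 + \frac{1}{-23553}\right) + 1345 = \left(9439 - \frac{1}{23553}\right) + 1345 = \frac{222316766}{23553} + 1345 = \frac{253995551}{23553}$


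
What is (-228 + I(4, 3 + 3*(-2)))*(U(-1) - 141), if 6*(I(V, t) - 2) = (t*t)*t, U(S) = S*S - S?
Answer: 64079/2 ≈ 32040.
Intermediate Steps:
U(S) = S² - S
I(V, t) = 2 + t³/6 (I(V, t) = 2 + ((t*t)*t)/6 = 2 + (t²*t)/6 = 2 + t³/6)
(-228 + I(4, 3 + 3*(-2)))*(U(-1) - 141) = (-228 + (2 + (3 + 3*(-2))³/6))*(-(-1 - 1) - 141) = (-228 + (2 + (3 - 6)³/6))*(-1*(-2) - 141) = (-228 + (2 + (⅙)*(-3)³))*(2 - 141) = (-228 + (2 + (⅙)*(-27)))*(-139) = (-228 + (2 - 9/2))*(-139) = (-228 - 5/2)*(-139) = -461/2*(-139) = 64079/2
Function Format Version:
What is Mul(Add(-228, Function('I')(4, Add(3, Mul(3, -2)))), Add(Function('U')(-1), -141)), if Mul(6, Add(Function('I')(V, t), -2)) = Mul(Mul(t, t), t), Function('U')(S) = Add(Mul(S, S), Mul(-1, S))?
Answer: Rational(64079, 2) ≈ 32040.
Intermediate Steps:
Function('U')(S) = Add(Pow(S, 2), Mul(-1, S))
Function('I')(V, t) = Add(2, Mul(Rational(1, 6), Pow(t, 3))) (Function('I')(V, t) = Add(2, Mul(Rational(1, 6), Mul(Mul(t, t), t))) = Add(2, Mul(Rational(1, 6), Mul(Pow(t, 2), t))) = Add(2, Mul(Rational(1, 6), Pow(t, 3))))
Mul(Add(-228, Function('I')(4, Add(3, Mul(3, -2)))), Add(Function('U')(-1), -141)) = Mul(Add(-228, Add(2, Mul(Rational(1, 6), Pow(Add(3, Mul(3, -2)), 3)))), Add(Mul(-1, Add(-1, -1)), -141)) = Mul(Add(-228, Add(2, Mul(Rational(1, 6), Pow(Add(3, -6), 3)))), Add(Mul(-1, -2), -141)) = Mul(Add(-228, Add(2, Mul(Rational(1, 6), Pow(-3, 3)))), Add(2, -141)) = Mul(Add(-228, Add(2, Mul(Rational(1, 6), -27))), -139) = Mul(Add(-228, Add(2, Rational(-9, 2))), -139) = Mul(Add(-228, Rational(-5, 2)), -139) = Mul(Rational(-461, 2), -139) = Rational(64079, 2)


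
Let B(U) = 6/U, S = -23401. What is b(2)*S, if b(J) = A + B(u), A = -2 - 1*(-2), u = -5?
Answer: 140406/5 ≈ 28081.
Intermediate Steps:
A = 0 (A = -2 + 2 = 0)
b(J) = -6/5 (b(J) = 0 + 6/(-5) = 0 + 6*(-⅕) = 0 - 6/5 = -6/5)
b(2)*S = -6/5*(-23401) = 140406/5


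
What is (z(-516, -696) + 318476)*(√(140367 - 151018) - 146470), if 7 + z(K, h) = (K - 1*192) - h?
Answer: -46644396790 + 318457*I*√10651 ≈ -4.6644e+10 + 3.2866e+7*I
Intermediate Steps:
z(K, h) = -199 + K - h (z(K, h) = -7 + ((K - 1*192) - h) = -7 + ((K - 192) - h) = -7 + ((-192 + K) - h) = -7 + (-192 + K - h) = -199 + K - h)
(z(-516, -696) + 318476)*(√(140367 - 151018) - 146470) = ((-199 - 516 - 1*(-696)) + 318476)*(√(140367 - 151018) - 146470) = ((-199 - 516 + 696) + 318476)*(√(-10651) - 146470) = (-19 + 318476)*(I*√10651 - 146470) = 318457*(-146470 + I*√10651) = -46644396790 + 318457*I*√10651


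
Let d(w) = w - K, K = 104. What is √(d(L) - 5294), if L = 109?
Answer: I*√5289 ≈ 72.725*I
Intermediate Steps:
d(w) = -104 + w (d(w) = w - 1*104 = w - 104 = -104 + w)
√(d(L) - 5294) = √((-104 + 109) - 5294) = √(5 - 5294) = √(-5289) = I*√5289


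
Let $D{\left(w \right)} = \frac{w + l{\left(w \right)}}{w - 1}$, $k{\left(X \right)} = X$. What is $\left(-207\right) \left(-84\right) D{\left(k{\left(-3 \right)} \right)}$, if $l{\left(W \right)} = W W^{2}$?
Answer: $130410$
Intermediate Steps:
$l{\left(W \right)} = W^{3}$
$D{\left(w \right)} = \frac{w + w^{3}}{-1 + w}$ ($D{\left(w \right)} = \frac{w + w^{3}}{w - 1} = \frac{w + w^{3}}{-1 + w}$)
$\left(-207\right) \left(-84\right) D{\left(k{\left(-3 \right)} \right)} = \left(-207\right) \left(-84\right) \frac{-3 + \left(-3\right)^{3}}{-1 - 3} = 17388 \frac{-3 - 27}{-4} = 17388 \left(\left(- \frac{1}{4}\right) \left(-30\right)\right) = 17388 \cdot \frac{15}{2} = 130410$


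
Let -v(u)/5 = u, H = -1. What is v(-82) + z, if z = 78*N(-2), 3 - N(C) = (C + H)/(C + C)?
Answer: 1171/2 ≈ 585.50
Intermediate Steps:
v(u) = -5*u
N(C) = 3 - (-1 + C)/(2*C) (N(C) = 3 - (C - 1)/(C + C) = 3 - (-1 + C)/(2*C))
z = 351/2 (z = 78*((½)*(1 + 5*(-2))/(-2)) = 78*((½)*(-½)*(1 - 10)) = 78*((½)*(-½)*(-9)) = 78*(9/4) = 351/2 ≈ 175.50)
v(-82) + z = -5*(-82) + 351/2 = 410 + 351/2 = 1171/2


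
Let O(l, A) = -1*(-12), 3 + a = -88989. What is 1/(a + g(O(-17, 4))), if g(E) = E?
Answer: -1/88980 ≈ -1.1238e-5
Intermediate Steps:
a = -88992 (a = -3 - 88989 = -88992)
O(l, A) = 12
1/(a + g(O(-17, 4))) = 1/(-88992 + 12) = 1/(-88980) = -1/88980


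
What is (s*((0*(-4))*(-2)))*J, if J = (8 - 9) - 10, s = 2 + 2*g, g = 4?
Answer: 0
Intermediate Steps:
s = 10 (s = 2 + 2*4 = 2 + 8 = 10)
J = -11 (J = -1 - 10 = -11)
(s*((0*(-4))*(-2)))*J = (10*((0*(-4))*(-2)))*(-11) = (10*(0*(-2)))*(-11) = (10*0)*(-11) = 0*(-11) = 0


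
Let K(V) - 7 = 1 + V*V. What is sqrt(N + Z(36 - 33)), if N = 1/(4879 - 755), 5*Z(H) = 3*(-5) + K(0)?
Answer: 3*I*sqrt(16532085)/10310 ≈ 1.1831*I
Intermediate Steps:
K(V) = 8 + V**2 (K(V) = 7 + (1 + V*V) = 7 + (1 + V**2) = 8 + V**2)
Z(H) = -7/5 (Z(H) = (3*(-5) + (8 + 0**2))/5 = (-15 + (8 + 0))/5 = (-15 + 8)/5 = (1/5)*(-7) = -7/5)
N = 1/4124 ≈ 0.00024248
sqrt(N + Z(36 - 33)) = sqrt(1/4124 - 7/5) = sqrt(-28863/20620) = 3*I*sqrt(16532085)/10310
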